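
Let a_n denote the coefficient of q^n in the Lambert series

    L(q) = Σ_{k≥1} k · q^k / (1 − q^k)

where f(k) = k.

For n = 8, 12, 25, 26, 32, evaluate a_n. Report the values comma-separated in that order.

15, 28, 31, 42, 63

[q^8] f(8)=8,f(4)=4,f(2)=2,f(1)=1 ⇒ 15
[q^12] f(1)=1,f(2)=2,f(3)=3,f(4)=4,f(6)=6,f(12)=12 ⇒ 28
q^25  k|25↦f(k): 1:1 5:5 25:25  a_25=31
[q^26] f(26)=26,f(13)=13,f(2)=2,f(1)=1 ⇒ 42
n=32: 32·1 16·2 8·4 4·8 2·16 1·32  f→[32+16+8+4+2+1]=63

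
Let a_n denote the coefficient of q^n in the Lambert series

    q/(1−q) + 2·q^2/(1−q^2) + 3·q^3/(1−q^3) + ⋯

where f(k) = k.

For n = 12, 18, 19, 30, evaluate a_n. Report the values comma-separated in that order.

28, 39, 20, 72

q^12  k|12↦f(k): 1:1 2:2 3:3 4:4 6:6 12:12  a_12=28
[q^18] f(1)=1,f(2)=2,f(3)=3,f(6)=6,f(9)=9,f(18)=18 ⇒ 39
[q^19] f(1)=1,f(19)=19 ⇒ 20
d|30:{30,15,10,6,5,3,2,1}  Σf=30+15+10+6+5+3+2+1=72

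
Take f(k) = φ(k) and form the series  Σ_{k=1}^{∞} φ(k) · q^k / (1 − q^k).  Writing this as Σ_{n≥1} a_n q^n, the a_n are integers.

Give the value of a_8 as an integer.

n=8: 1·8 2·4 4·2 8·1  φ→[1+1+2+4]=8

a_8 = 8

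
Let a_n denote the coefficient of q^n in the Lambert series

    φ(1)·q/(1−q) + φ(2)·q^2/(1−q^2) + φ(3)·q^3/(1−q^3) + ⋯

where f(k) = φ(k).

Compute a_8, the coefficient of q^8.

n=8: 8·1 4·2 2·4 1·8  φ→[4+2+1+1]=8

a_8 = 8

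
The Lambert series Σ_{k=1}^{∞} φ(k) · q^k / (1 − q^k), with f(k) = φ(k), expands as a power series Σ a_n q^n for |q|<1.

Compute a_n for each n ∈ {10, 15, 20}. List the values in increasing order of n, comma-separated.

d|10:{10,5,2,1}  Σφ=4+4+1+1=10
n=15: 1·15 3·5 5·3 15·1  φ→[1+2+4+8]=15
[q^20] φ(1)=1,φ(2)=1,φ(4)=2,φ(5)=4,φ(10)=4,φ(20)=8 ⇒ 20

10, 15, 20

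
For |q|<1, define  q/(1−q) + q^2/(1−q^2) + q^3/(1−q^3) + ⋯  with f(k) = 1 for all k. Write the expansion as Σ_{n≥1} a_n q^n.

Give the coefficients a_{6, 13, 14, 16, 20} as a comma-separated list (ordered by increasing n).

q^6  k|6↦f(k): 6:1 3:1 2:1 1:1  a_6=4
[q^13] f(1)=1,f(13)=1 ⇒ 2
d|14:{1,2,7,14}  Σf=1+1+1+1=4
[q^16] f(1)=1,f(2)=1,f(4)=1,f(8)=1,f(16)=1 ⇒ 5
d|20:{1,2,4,5,10,20}  Σf=1+1+1+1+1+1=6

4, 2, 4, 5, 6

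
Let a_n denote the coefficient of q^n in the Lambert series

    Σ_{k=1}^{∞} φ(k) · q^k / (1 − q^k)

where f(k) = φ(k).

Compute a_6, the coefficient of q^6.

d|6:{6,3,2,1}  Σφ=2+2+1+1=6

a_6 = 6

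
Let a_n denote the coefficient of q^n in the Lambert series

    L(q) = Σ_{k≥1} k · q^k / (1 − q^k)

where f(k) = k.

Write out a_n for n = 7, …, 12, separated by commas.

[q^7] f(1)=1,f(7)=7 ⇒ 8
[q^8] f(8)=8,f(4)=4,f(2)=2,f(1)=1 ⇒ 15
d|9:{1,3,9}  Σf=1+3+9=13
d|10:{10,5,2,1}  Σf=10+5+2+1=18
[q^11] f(11)=11,f(1)=1 ⇒ 12
[q^12] f(12)=12,f(6)=6,f(4)=4,f(3)=3,f(2)=2,f(1)=1 ⇒ 28

8, 15, 13, 18, 12, 28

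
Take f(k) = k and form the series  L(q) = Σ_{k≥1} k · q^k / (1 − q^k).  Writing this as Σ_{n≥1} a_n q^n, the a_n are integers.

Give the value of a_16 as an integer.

q^16  k|16↦f(k): 1:1 2:2 4:4 8:8 16:16  a_16=31

a_16 = 31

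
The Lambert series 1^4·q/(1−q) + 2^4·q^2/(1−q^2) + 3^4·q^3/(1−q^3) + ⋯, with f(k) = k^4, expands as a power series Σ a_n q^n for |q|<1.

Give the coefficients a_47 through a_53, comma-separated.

4879682, 5732210, 5767203, 6651267, 6848804, 7797426, 7890482

n=47: 1·47 47·1  f→[1+4879681]=4879682
[q^48] f(48)=5308416,f(24)=331776,f(16)=65536,f(12)=20736,f(8)=4096,f(6)=1296,f(4)=256,f(3)=81,f(2)=16,f(1)=1 ⇒ 5732210
[q^49] f(49)=5764801,f(7)=2401,f(1)=1 ⇒ 5767203
q^50  k|50↦f(k): 50:6250000 25:390625 10:10000 5:625 2:16 1:1  a_50=6651267
d|51:{51,17,3,1}  Σf=6765201+83521+81+1=6848804
d|52:{1,2,4,13,26,52}  Σf=1+16+256+28561+456976+7311616=7797426
d|53:{1,53}  Σf=1+7890481=7890482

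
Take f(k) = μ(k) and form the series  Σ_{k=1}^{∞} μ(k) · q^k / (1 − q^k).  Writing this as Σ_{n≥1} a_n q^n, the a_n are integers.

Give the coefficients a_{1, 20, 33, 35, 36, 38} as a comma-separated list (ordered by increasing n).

1, 0, 0, 0, 0, 0

n=1: 1·1  μ→[1]=1
n=20: 20·1 10·2 5·4 4·5 2·10 1·20  μ→[0+1+(-1)+0+(-1)+1]=0
[q^33] μ(1)=1,μ(3)=-1,μ(11)=-1,μ(33)=1 ⇒ 0
d|35:{35,7,5,1}  Σμ=1+(-1)+(-1)+1=0
[q^36] μ(1)=1,μ(2)=-1,μ(3)=-1,μ(4)=0,μ(6)=1,μ(9)=0,μ(12)=0,μ(18)=0,μ(36)=0 ⇒ 0
[q^38] μ(38)=1,μ(19)=-1,μ(2)=-1,μ(1)=1 ⇒ 0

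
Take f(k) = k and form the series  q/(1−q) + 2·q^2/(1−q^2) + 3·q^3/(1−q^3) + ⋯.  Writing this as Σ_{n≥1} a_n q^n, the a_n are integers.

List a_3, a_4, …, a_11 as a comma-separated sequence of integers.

[q^3] f(3)=3,f(1)=1 ⇒ 4
q^4  k|4↦f(k): 4:4 2:2 1:1  a_4=7
n=5: 5·1 1·5  f→[5+1]=6
q^6  k|6↦f(k): 1:1 2:2 3:3 6:6  a_6=12
q^7  k|7↦f(k): 1:1 7:7  a_7=8
n=8: 8·1 4·2 2·4 1·8  f→[8+4+2+1]=15
[q^9] f(9)=9,f(3)=3,f(1)=1 ⇒ 13
n=10: 10·1 5·2 2·5 1·10  f→[10+5+2+1]=18
n=11: 11·1 1·11  f→[11+1]=12

4, 7, 6, 12, 8, 15, 13, 18, 12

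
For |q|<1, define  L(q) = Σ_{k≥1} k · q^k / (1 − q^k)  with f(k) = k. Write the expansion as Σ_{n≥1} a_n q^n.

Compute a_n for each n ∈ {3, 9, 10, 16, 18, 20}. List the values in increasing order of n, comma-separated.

q^3  k|3↦f(k): 3:3 1:1  a_3=4
q^9  k|9↦f(k): 9:9 3:3 1:1  a_9=13
d|10:{1,2,5,10}  Σf=1+2+5+10=18
[q^16] f(16)=16,f(8)=8,f(4)=4,f(2)=2,f(1)=1 ⇒ 31
q^18  k|18↦f(k): 18:18 9:9 6:6 3:3 2:2 1:1  a_18=39
q^20  k|20↦f(k): 1:1 2:2 4:4 5:5 10:10 20:20  a_20=42

4, 13, 18, 31, 39, 42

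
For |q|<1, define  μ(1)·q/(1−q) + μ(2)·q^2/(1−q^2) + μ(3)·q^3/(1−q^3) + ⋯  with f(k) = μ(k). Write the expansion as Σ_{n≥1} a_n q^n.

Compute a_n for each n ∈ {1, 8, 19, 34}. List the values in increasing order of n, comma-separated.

d|1:{1}  Σμ=1=1
d|8:{1,2,4,8}  Σμ=1+(-1)+0+0=0
n=19: 19·1 1·19  μ→[(-1)+1]=0
q^34  k|34↦μ(k): 1:1 2:-1 17:-1 34:1  a_34=0

1, 0, 0, 0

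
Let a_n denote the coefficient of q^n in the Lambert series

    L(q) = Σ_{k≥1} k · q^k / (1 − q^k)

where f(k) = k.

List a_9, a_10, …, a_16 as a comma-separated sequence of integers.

[q^9] f(1)=1,f(3)=3,f(9)=9 ⇒ 13
[q^10] f(1)=1,f(2)=2,f(5)=5,f(10)=10 ⇒ 18
d|11:{11,1}  Σf=11+1=12
n=12: 1·12 2·6 3·4 4·3 6·2 12·1  f→[1+2+3+4+6+12]=28
q^13  k|13↦f(k): 13:13 1:1  a_13=14
d|14:{1,2,7,14}  Σf=1+2+7+14=24
n=15: 1·15 3·5 5·3 15·1  f→[1+3+5+15]=24
d|16:{1,2,4,8,16}  Σf=1+2+4+8+16=31

13, 18, 12, 28, 14, 24, 24, 31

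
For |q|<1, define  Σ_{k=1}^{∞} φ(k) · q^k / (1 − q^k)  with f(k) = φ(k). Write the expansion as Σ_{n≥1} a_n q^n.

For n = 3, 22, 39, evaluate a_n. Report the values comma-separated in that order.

n=3: 3·1 1·3  φ→[2+1]=3
d|22:{1,2,11,22}  Σφ=1+1+10+10=22
n=39: 39·1 13·3 3·13 1·39  φ→[24+12+2+1]=39

3, 22, 39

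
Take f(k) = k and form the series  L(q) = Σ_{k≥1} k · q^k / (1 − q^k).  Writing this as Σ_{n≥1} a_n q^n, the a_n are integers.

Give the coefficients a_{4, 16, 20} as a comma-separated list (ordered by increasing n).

[q^4] f(1)=1,f(2)=2,f(4)=4 ⇒ 7
[q^16] f(1)=1,f(2)=2,f(4)=4,f(8)=8,f(16)=16 ⇒ 31
[q^20] f(1)=1,f(2)=2,f(4)=4,f(5)=5,f(10)=10,f(20)=20 ⇒ 42

7, 31, 42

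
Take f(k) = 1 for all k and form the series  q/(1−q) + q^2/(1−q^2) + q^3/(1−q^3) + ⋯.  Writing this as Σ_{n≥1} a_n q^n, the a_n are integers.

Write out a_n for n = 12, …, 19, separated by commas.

[q^12] f(1)=1,f(2)=1,f(3)=1,f(4)=1,f(6)=1,f(12)=1 ⇒ 6
[q^13] f(13)=1,f(1)=1 ⇒ 2
q^14  k|14↦f(k): 14:1 7:1 2:1 1:1  a_14=4
d|15:{15,5,3,1}  Σf=1+1+1+1=4
d|16:{16,8,4,2,1}  Σf=1+1+1+1+1=5
q^17  k|17↦f(k): 17:1 1:1  a_17=2
d|18:{1,2,3,6,9,18}  Σf=1+1+1+1+1+1=6
n=19: 19·1 1·19  f→[1+1]=2

6, 2, 4, 4, 5, 2, 6, 2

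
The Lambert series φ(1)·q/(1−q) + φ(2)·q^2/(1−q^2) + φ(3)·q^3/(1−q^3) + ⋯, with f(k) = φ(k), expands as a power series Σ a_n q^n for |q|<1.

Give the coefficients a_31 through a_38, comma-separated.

[q^31] φ(31)=30,φ(1)=1 ⇒ 31
d|32:{32,16,8,4,2,1}  Σφ=16+8+4+2+1+1=32
[q^33] φ(1)=1,φ(3)=2,φ(11)=10,φ(33)=20 ⇒ 33
[q^34] φ(1)=1,φ(2)=1,φ(17)=16,φ(34)=16 ⇒ 34
d|35:{35,7,5,1}  Σφ=24+6+4+1=35
n=36: 36·1 18·2 12·3 9·4 6·6 4·9 3·12 2·18 1·36  φ→[12+6+4+6+2+2+2+1+1]=36
d|37:{37,1}  Σφ=36+1=37
n=38: 1·38 2·19 19·2 38·1  φ→[1+1+18+18]=38

31, 32, 33, 34, 35, 36, 37, 38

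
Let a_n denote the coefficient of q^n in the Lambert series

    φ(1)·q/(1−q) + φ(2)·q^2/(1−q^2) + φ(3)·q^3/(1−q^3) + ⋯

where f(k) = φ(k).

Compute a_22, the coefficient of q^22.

[q^22] φ(1)=1,φ(2)=1,φ(11)=10,φ(22)=10 ⇒ 22

a_22 = 22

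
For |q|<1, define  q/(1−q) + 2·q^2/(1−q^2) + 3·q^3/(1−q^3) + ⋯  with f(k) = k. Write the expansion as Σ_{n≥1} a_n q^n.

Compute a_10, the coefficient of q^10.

q^10  k|10↦f(k): 1:1 2:2 5:5 10:10  a_10=18

a_10 = 18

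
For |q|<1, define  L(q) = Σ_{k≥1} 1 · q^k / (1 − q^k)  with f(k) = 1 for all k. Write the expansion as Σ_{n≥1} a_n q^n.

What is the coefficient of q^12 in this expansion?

a_12 = 6

n=12: 12·1 6·2 4·3 3·4 2·6 1·12  f→[1+1+1+1+1+1]=6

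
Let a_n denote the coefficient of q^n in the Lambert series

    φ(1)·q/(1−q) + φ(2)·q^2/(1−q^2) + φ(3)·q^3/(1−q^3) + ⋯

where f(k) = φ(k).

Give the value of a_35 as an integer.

q^35  k|35↦φ(k): 1:1 5:4 7:6 35:24  a_35=35

a_35 = 35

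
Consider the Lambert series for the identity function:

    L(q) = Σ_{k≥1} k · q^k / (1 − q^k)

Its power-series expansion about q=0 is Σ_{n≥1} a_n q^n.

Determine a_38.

a_38 = 60

n=38: 38·1 19·2 2·19 1·38  f→[38+19+2+1]=60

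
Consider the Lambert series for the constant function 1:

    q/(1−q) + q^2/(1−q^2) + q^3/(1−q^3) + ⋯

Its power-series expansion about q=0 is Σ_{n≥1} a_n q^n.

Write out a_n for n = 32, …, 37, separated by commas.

n=32: 32·1 16·2 8·4 4·8 2·16 1·32  f→[1+1+1+1+1+1]=6
[q^33] f(33)=1,f(11)=1,f(3)=1,f(1)=1 ⇒ 4
d|34:{1,2,17,34}  Σf=1+1+1+1=4
q^35  k|35↦f(k): 1:1 5:1 7:1 35:1  a_35=4
n=36: 36·1 18·2 12·3 9·4 6·6 4·9 3·12 2·18 1·36  f→[1+1+1+1+1+1+1+1+1]=9
d|37:{1,37}  Σf=1+1=2

6, 4, 4, 4, 9, 2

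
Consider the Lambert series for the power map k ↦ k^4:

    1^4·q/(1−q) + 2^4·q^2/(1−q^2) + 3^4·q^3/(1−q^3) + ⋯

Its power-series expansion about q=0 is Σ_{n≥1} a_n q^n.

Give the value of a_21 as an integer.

a_21 = 196964

q^21  k|21↦f(k): 21:194481 7:2401 3:81 1:1  a_21=196964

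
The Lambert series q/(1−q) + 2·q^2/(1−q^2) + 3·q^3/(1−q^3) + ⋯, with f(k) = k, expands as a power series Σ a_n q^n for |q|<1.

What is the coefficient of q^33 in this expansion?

n=33: 1·33 3·11 11·3 33·1  f→[1+3+11+33]=48

a_33 = 48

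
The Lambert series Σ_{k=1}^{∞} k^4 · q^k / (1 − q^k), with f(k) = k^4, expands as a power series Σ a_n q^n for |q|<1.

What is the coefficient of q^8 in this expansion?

a_8 = 4369

q^8  k|8↦f(k): 8:4096 4:256 2:16 1:1  a_8=4369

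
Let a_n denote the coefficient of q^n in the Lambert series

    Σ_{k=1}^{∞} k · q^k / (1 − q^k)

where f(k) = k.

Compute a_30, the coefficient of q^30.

[q^30] f(30)=30,f(15)=15,f(10)=10,f(6)=6,f(5)=5,f(3)=3,f(2)=2,f(1)=1 ⇒ 72

a_30 = 72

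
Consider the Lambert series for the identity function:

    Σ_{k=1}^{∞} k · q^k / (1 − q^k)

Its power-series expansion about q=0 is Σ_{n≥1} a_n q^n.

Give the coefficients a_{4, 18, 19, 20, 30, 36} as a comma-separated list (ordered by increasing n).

7, 39, 20, 42, 72, 91

d|4:{4,2,1}  Σf=4+2+1=7
n=18: 18·1 9·2 6·3 3·6 2·9 1·18  f→[18+9+6+3+2+1]=39
d|19:{19,1}  Σf=19+1=20
q^20  k|20↦f(k): 1:1 2:2 4:4 5:5 10:10 20:20  a_20=42
q^30  k|30↦f(k): 30:30 15:15 10:10 6:6 5:5 3:3 2:2 1:1  a_30=72
[q^36] f(36)=36,f(18)=18,f(12)=12,f(9)=9,f(6)=6,f(4)=4,f(3)=3,f(2)=2,f(1)=1 ⇒ 91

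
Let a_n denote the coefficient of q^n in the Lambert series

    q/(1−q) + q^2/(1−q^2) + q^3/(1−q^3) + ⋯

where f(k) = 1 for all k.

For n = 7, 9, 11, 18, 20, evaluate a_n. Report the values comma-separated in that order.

2, 3, 2, 6, 6

d|7:{1,7}  Σf=1+1=2
q^9  k|9↦f(k): 1:1 3:1 9:1  a_9=3
n=11: 11·1 1·11  f→[1+1]=2
d|18:{18,9,6,3,2,1}  Σf=1+1+1+1+1+1=6
n=20: 20·1 10·2 5·4 4·5 2·10 1·20  f→[1+1+1+1+1+1]=6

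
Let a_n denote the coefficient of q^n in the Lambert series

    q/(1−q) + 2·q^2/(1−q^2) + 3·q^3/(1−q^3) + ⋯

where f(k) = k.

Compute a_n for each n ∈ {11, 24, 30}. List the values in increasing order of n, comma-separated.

q^11  k|11↦f(k): 1:1 11:11  a_11=12
n=24: 24·1 12·2 8·3 6·4 4·6 3·8 2·12 1·24  f→[24+12+8+6+4+3+2+1]=60
n=30: 1·30 2·15 3·10 5·6 6·5 10·3 15·2 30·1  f→[1+2+3+5+6+10+15+30]=72

12, 60, 72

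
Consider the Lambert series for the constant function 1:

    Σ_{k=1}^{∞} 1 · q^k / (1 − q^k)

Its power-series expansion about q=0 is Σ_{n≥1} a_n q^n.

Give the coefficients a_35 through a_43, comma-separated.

d|35:{35,7,5,1}  Σf=1+1+1+1=4
d|36:{36,18,12,9,6,4,3,2,1}  Σf=1+1+1+1+1+1+1+1+1=9
d|37:{1,37}  Σf=1+1=2
n=38: 1·38 2·19 19·2 38·1  f→[1+1+1+1]=4
n=39: 39·1 13·3 3·13 1·39  f→[1+1+1+1]=4
d|40:{1,2,4,5,8,10,20,40}  Σf=1+1+1+1+1+1+1+1=8
q^41  k|41↦f(k): 1:1 41:1  a_41=2
[q^42] f(42)=1,f(21)=1,f(14)=1,f(7)=1,f(6)=1,f(3)=1,f(2)=1,f(1)=1 ⇒ 8
[q^43] f(1)=1,f(43)=1 ⇒ 2

4, 9, 2, 4, 4, 8, 2, 8, 2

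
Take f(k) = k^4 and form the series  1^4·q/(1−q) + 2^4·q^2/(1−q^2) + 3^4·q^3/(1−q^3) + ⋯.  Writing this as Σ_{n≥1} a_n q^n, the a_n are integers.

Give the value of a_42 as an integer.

a_42 = 3348388

q^42  k|42↦f(k): 42:3111696 21:194481 14:38416 7:2401 6:1296 3:81 2:16 1:1  a_42=3348388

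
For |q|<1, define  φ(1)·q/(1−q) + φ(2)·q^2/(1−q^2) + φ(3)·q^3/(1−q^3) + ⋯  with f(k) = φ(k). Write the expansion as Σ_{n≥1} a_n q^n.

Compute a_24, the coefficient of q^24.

d|24:{24,12,8,6,4,3,2,1}  Σφ=8+4+4+2+2+2+1+1=24

a_24 = 24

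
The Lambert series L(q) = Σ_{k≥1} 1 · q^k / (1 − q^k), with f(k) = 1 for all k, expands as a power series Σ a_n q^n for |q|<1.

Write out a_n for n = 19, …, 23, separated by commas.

2, 6, 4, 4, 2

[q^19] f(1)=1,f(19)=1 ⇒ 2
d|20:{1,2,4,5,10,20}  Σf=1+1+1+1+1+1=6
n=21: 21·1 7·3 3·7 1·21  f→[1+1+1+1]=4
n=22: 1·22 2·11 11·2 22·1  f→[1+1+1+1]=4
d|23:{1,23}  Σf=1+1=2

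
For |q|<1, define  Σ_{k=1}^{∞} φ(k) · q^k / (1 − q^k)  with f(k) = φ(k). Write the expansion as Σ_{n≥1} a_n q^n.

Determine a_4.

q^4  k|4↦φ(k): 1:1 2:1 4:2  a_4=4

a_4 = 4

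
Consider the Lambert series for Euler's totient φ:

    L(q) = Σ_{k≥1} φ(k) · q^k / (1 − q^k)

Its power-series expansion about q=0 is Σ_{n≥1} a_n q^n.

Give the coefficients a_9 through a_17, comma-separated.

[q^9] φ(1)=1,φ(3)=2,φ(9)=6 ⇒ 9
d|10:{10,5,2,1}  Σφ=4+4+1+1=10
[q^11] φ(11)=10,φ(1)=1 ⇒ 11
[q^12] φ(12)=4,φ(6)=2,φ(4)=2,φ(3)=2,φ(2)=1,φ(1)=1 ⇒ 12
[q^13] φ(1)=1,φ(13)=12 ⇒ 13
d|14:{1,2,7,14}  Σφ=1+1+6+6=14
d|15:{15,5,3,1}  Σφ=8+4+2+1=15
n=16: 16·1 8·2 4·4 2·8 1·16  φ→[8+4+2+1+1]=16
d|17:{1,17}  Σφ=1+16=17

9, 10, 11, 12, 13, 14, 15, 16, 17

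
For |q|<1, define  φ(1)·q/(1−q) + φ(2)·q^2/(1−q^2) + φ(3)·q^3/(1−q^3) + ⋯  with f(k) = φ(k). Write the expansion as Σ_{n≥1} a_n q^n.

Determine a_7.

[q^7] φ(1)=1,φ(7)=6 ⇒ 7

a_7 = 7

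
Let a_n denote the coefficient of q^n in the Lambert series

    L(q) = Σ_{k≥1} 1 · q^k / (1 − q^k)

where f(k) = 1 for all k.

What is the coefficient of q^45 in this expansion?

a_45 = 6

n=45: 1·45 3·15 5·9 9·5 15·3 45·1  f→[1+1+1+1+1+1]=6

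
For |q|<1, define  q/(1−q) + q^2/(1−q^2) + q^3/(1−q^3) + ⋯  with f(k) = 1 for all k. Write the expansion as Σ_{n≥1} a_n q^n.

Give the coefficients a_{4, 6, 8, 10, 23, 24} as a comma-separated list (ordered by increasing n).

3, 4, 4, 4, 2, 8

q^4  k|4↦f(k): 1:1 2:1 4:1  a_4=3
n=6: 1·6 2·3 3·2 6·1  f→[1+1+1+1]=4
[q^8] f(8)=1,f(4)=1,f(2)=1,f(1)=1 ⇒ 4
q^10  k|10↦f(k): 1:1 2:1 5:1 10:1  a_10=4
n=23: 1·23 23·1  f→[1+1]=2
d|24:{24,12,8,6,4,3,2,1}  Σf=1+1+1+1+1+1+1+1=8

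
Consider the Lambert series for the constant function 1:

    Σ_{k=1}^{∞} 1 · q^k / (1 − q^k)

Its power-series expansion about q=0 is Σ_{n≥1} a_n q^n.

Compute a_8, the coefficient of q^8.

a_8 = 4

n=8: 8·1 4·2 2·4 1·8  f→[1+1+1+1]=4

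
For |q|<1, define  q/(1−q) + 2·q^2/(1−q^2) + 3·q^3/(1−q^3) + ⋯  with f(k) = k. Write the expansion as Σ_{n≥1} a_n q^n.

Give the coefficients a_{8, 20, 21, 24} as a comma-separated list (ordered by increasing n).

[q^8] f(8)=8,f(4)=4,f(2)=2,f(1)=1 ⇒ 15
n=20: 20·1 10·2 5·4 4·5 2·10 1·20  f→[20+10+5+4+2+1]=42
d|21:{21,7,3,1}  Σf=21+7+3+1=32
q^24  k|24↦f(k): 1:1 2:2 3:3 4:4 6:6 8:8 12:12 24:24  a_24=60

15, 42, 32, 60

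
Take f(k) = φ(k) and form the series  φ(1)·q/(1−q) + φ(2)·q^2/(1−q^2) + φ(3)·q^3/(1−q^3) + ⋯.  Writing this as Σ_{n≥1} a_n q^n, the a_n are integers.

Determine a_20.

n=20: 1·20 2·10 4·5 5·4 10·2 20·1  φ→[1+1+2+4+4+8]=20

a_20 = 20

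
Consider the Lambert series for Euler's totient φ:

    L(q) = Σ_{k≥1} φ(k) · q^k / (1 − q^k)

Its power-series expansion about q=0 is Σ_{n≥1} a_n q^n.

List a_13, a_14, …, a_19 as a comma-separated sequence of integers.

[q^13] φ(1)=1,φ(13)=12 ⇒ 13
q^14  k|14↦φ(k): 14:6 7:6 2:1 1:1  a_14=14
d|15:{15,5,3,1}  Σφ=8+4+2+1=15
[q^16] φ(16)=8,φ(8)=4,φ(4)=2,φ(2)=1,φ(1)=1 ⇒ 16
d|17:{17,1}  Σφ=16+1=17
[q^18] φ(1)=1,φ(2)=1,φ(3)=2,φ(6)=2,φ(9)=6,φ(18)=6 ⇒ 18
d|19:{19,1}  Σφ=18+1=19

13, 14, 15, 16, 17, 18, 19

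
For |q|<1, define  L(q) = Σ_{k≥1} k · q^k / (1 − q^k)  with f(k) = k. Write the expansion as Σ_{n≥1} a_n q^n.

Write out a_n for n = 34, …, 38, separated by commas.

54, 48, 91, 38, 60

n=34: 1·34 2·17 17·2 34·1  f→[1+2+17+34]=54
q^35  k|35↦f(k): 1:1 5:5 7:7 35:35  a_35=48
[q^36] f(36)=36,f(18)=18,f(12)=12,f(9)=9,f(6)=6,f(4)=4,f(3)=3,f(2)=2,f(1)=1 ⇒ 91
d|37:{37,1}  Σf=37+1=38
n=38: 1·38 2·19 19·2 38·1  f→[1+2+19+38]=60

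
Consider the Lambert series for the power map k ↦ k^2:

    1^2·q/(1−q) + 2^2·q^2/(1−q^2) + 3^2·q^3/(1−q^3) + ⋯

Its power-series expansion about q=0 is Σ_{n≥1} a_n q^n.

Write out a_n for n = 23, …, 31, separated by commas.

530, 850, 651, 850, 820, 1050, 842, 1300, 962

d|23:{1,23}  Σf=1+529=530
n=24: 1·24 2·12 3·8 4·6 6·4 8·3 12·2 24·1  f→[1+4+9+16+36+64+144+576]=850
q^25  k|25↦f(k): 25:625 5:25 1:1  a_25=651
d|26:{26,13,2,1}  Σf=676+169+4+1=850
d|27:{27,9,3,1}  Σf=729+81+9+1=820
d|28:{1,2,4,7,14,28}  Σf=1+4+16+49+196+784=1050
[q^29] f(29)=841,f(1)=1 ⇒ 842
q^30  k|30↦f(k): 1:1 2:4 3:9 5:25 6:36 10:100 15:225 30:900  a_30=1300
[q^31] f(1)=1,f(31)=961 ⇒ 962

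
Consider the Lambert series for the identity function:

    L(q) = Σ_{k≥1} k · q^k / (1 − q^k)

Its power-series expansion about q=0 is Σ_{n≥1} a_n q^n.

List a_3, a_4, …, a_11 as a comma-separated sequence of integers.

q^3  k|3↦f(k): 3:3 1:1  a_3=4
d|4:{4,2,1}  Σf=4+2+1=7
n=5: 5·1 1·5  f→[5+1]=6
q^6  k|6↦f(k): 6:6 3:3 2:2 1:1  a_6=12
q^7  k|7↦f(k): 7:7 1:1  a_7=8
[q^8] f(1)=1,f(2)=2,f(4)=4,f(8)=8 ⇒ 15
q^9  k|9↦f(k): 9:9 3:3 1:1  a_9=13
q^10  k|10↦f(k): 10:10 5:5 2:2 1:1  a_10=18
n=11: 1·11 11·1  f→[1+11]=12

4, 7, 6, 12, 8, 15, 13, 18, 12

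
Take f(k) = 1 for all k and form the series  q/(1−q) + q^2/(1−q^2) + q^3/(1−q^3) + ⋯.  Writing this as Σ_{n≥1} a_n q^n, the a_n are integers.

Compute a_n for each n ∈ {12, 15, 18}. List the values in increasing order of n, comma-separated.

q^12  k|12↦f(k): 1:1 2:1 3:1 4:1 6:1 12:1  a_12=6
n=15: 15·1 5·3 3·5 1·15  f→[1+1+1+1]=4
d|18:{18,9,6,3,2,1}  Σf=1+1+1+1+1+1=6

6, 4, 6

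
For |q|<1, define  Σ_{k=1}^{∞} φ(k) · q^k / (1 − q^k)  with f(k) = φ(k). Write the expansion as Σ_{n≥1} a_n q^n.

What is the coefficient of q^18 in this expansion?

q^18  k|18↦φ(k): 18:6 9:6 6:2 3:2 2:1 1:1  a_18=18

a_18 = 18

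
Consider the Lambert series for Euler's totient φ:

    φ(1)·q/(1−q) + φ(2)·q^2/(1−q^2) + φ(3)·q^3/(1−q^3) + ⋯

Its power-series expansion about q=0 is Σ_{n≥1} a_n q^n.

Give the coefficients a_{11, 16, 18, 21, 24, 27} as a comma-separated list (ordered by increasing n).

q^11  k|11↦φ(k): 1:1 11:10  a_11=11
[q^16] φ(16)=8,φ(8)=4,φ(4)=2,φ(2)=1,φ(1)=1 ⇒ 16
q^18  k|18↦φ(k): 1:1 2:1 3:2 6:2 9:6 18:6  a_18=18
d|21:{1,3,7,21}  Σφ=1+2+6+12=21
d|24:{24,12,8,6,4,3,2,1}  Σφ=8+4+4+2+2+2+1+1=24
d|27:{27,9,3,1}  Σφ=18+6+2+1=27

11, 16, 18, 21, 24, 27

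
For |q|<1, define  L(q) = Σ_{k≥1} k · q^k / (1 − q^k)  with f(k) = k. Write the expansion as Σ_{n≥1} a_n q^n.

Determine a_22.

d|22:{1,2,11,22}  Σf=1+2+11+22=36

a_22 = 36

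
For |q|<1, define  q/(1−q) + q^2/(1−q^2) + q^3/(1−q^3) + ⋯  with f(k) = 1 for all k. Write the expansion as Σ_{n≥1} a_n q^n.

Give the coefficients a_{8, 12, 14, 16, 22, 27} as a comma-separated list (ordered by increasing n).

4, 6, 4, 5, 4, 4

n=8: 8·1 4·2 2·4 1·8  f→[1+1+1+1]=4
[q^12] f(1)=1,f(2)=1,f(3)=1,f(4)=1,f(6)=1,f(12)=1 ⇒ 6
q^14  k|14↦f(k): 1:1 2:1 7:1 14:1  a_14=4
d|16:{1,2,4,8,16}  Σf=1+1+1+1+1=5
n=22: 1·22 2·11 11·2 22·1  f→[1+1+1+1]=4
[q^27] f(1)=1,f(3)=1,f(9)=1,f(27)=1 ⇒ 4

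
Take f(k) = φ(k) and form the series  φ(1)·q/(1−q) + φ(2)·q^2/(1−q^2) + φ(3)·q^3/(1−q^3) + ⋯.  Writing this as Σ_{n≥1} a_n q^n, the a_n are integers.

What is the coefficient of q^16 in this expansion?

q^16  k|16↦φ(k): 1:1 2:1 4:2 8:4 16:8  a_16=16

a_16 = 16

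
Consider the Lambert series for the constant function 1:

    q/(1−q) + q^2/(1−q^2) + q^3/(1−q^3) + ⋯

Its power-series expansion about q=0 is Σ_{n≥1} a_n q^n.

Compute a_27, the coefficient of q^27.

[q^27] f(1)=1,f(3)=1,f(9)=1,f(27)=1 ⇒ 4

a_27 = 4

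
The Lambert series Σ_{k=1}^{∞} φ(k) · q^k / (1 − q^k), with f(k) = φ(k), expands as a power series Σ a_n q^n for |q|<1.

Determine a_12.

n=12: 12·1 6·2 4·3 3·4 2·6 1·12  φ→[4+2+2+2+1+1]=12

a_12 = 12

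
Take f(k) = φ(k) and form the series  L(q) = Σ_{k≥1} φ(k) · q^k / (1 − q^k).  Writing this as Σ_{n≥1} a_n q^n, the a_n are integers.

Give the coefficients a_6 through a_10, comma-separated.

d|6:{6,3,2,1}  Σφ=2+2+1+1=6
d|7:{1,7}  Σφ=1+6=7
q^8  k|8↦φ(k): 1:1 2:1 4:2 8:4  a_8=8
d|9:{1,3,9}  Σφ=1+2+6=9
[q^10] φ(10)=4,φ(5)=4,φ(2)=1,φ(1)=1 ⇒ 10

6, 7, 8, 9, 10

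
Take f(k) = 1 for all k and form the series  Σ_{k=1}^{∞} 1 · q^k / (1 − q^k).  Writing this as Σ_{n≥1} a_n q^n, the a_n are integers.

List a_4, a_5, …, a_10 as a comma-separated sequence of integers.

3, 2, 4, 2, 4, 3, 4

[q^4] f(1)=1,f(2)=1,f(4)=1 ⇒ 3
d|5:{1,5}  Σf=1+1=2
n=6: 1·6 2·3 3·2 6·1  f→[1+1+1+1]=4
n=7: 1·7 7·1  f→[1+1]=2
d|8:{1,2,4,8}  Σf=1+1+1+1=4
d|9:{1,3,9}  Σf=1+1+1=3
d|10:{1,2,5,10}  Σf=1+1+1+1=4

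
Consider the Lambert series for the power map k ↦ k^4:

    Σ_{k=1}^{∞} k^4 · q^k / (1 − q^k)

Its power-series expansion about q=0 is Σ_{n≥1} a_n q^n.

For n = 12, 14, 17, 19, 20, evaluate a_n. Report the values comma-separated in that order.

22386, 40834, 83522, 130322, 170898

d|12:{12,6,4,3,2,1}  Σf=20736+1296+256+81+16+1=22386
[q^14] f(1)=1,f(2)=16,f(7)=2401,f(14)=38416 ⇒ 40834
n=17: 17·1 1·17  f→[83521+1]=83522
q^19  k|19↦f(k): 19:130321 1:1  a_19=130322
d|20:{1,2,4,5,10,20}  Σf=1+16+256+625+10000+160000=170898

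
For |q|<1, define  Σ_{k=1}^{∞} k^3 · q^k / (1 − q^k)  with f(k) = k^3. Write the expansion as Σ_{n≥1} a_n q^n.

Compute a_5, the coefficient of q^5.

a_5 = 126

[q^5] f(1)=1,f(5)=125 ⇒ 126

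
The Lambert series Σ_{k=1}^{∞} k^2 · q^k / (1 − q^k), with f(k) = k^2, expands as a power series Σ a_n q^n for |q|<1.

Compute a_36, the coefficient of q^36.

a_36 = 1911

[q^36] f(1)=1,f(2)=4,f(3)=9,f(4)=16,f(6)=36,f(9)=81,f(12)=144,f(18)=324,f(36)=1296 ⇒ 1911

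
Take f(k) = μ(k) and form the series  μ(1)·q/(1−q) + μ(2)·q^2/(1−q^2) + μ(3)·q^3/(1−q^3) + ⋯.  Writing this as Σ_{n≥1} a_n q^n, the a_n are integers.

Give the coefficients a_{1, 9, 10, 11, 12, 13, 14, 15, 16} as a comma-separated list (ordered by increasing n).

d|1:{1}  Σμ=1=1
d|9:{9,3,1}  Σμ=0+(-1)+1=0
[q^10] μ(1)=1,μ(2)=-1,μ(5)=-1,μ(10)=1 ⇒ 0
q^11  k|11↦μ(k): 11:-1 1:1  a_11=0
[q^12] μ(12)=0,μ(6)=1,μ(4)=0,μ(3)=-1,μ(2)=-1,μ(1)=1 ⇒ 0
[q^13] μ(1)=1,μ(13)=-1 ⇒ 0
q^14  k|14↦μ(k): 1:1 2:-1 7:-1 14:1  a_14=0
n=15: 1·15 3·5 5·3 15·1  μ→[1+(-1)+(-1)+1]=0
q^16  k|16↦μ(k): 1:1 2:-1 4:0 8:0 16:0  a_16=0

1, 0, 0, 0, 0, 0, 0, 0, 0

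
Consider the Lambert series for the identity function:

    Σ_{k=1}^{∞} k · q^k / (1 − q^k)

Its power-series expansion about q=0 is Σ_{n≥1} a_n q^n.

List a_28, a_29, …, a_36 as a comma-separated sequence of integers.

56, 30, 72, 32, 63, 48, 54, 48, 91

q^28  k|28↦f(k): 28:28 14:14 7:7 4:4 2:2 1:1  a_28=56
[q^29] f(1)=1,f(29)=29 ⇒ 30
q^30  k|30↦f(k): 30:30 15:15 10:10 6:6 5:5 3:3 2:2 1:1  a_30=72
q^31  k|31↦f(k): 31:31 1:1  a_31=32
n=32: 32·1 16·2 8·4 4·8 2·16 1·32  f→[32+16+8+4+2+1]=63
d|33:{33,11,3,1}  Σf=33+11+3+1=48
[q^34] f(1)=1,f(2)=2,f(17)=17,f(34)=34 ⇒ 54
d|35:{1,5,7,35}  Σf=1+5+7+35=48
n=36: 1·36 2·18 3·12 4·9 6·6 9·4 12·3 18·2 36·1  f→[1+2+3+4+6+9+12+18+36]=91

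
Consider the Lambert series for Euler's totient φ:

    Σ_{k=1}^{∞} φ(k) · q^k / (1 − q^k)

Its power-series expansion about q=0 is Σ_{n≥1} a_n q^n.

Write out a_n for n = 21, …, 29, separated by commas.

n=21: 21·1 7·3 3·7 1·21  φ→[12+6+2+1]=21
d|22:{22,11,2,1}  Σφ=10+10+1+1=22
[q^23] φ(23)=22,φ(1)=1 ⇒ 23
q^24  k|24↦φ(k): 1:1 2:1 3:2 4:2 6:2 8:4 12:4 24:8  a_24=24
n=25: 1·25 5·5 25·1  φ→[1+4+20]=25
d|26:{1,2,13,26}  Σφ=1+1+12+12=26
n=27: 1·27 3·9 9·3 27·1  φ→[1+2+6+18]=27
n=28: 28·1 14·2 7·4 4·7 2·14 1·28  φ→[12+6+6+2+1+1]=28
[q^29] φ(1)=1,φ(29)=28 ⇒ 29

21, 22, 23, 24, 25, 26, 27, 28, 29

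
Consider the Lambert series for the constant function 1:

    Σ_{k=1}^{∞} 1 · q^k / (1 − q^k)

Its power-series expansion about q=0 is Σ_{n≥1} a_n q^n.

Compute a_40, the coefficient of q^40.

d|40:{1,2,4,5,8,10,20,40}  Σf=1+1+1+1+1+1+1+1=8

a_40 = 8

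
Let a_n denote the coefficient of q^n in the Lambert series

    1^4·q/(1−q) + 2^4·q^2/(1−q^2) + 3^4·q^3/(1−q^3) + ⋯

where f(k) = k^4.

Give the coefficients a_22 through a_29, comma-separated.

248914, 279842, 358258, 391251, 485554, 538084, 655746, 707282

[q^22] f(22)=234256,f(11)=14641,f(2)=16,f(1)=1 ⇒ 248914
q^23  k|23↦f(k): 1:1 23:279841  a_23=279842
[q^24] f(1)=1,f(2)=16,f(3)=81,f(4)=256,f(6)=1296,f(8)=4096,f(12)=20736,f(24)=331776 ⇒ 358258
d|25:{1,5,25}  Σf=1+625+390625=391251
d|26:{26,13,2,1}  Σf=456976+28561+16+1=485554
d|27:{1,3,9,27}  Σf=1+81+6561+531441=538084
[q^28] f(28)=614656,f(14)=38416,f(7)=2401,f(4)=256,f(2)=16,f(1)=1 ⇒ 655746
n=29: 1·29 29·1  f→[1+707281]=707282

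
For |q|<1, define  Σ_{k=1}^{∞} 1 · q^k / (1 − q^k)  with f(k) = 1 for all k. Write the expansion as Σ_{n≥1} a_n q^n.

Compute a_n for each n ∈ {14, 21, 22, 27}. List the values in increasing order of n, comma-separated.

d|14:{1,2,7,14}  Σf=1+1+1+1=4
[q^21] f(21)=1,f(7)=1,f(3)=1,f(1)=1 ⇒ 4
q^22  k|22↦f(k): 22:1 11:1 2:1 1:1  a_22=4
n=27: 1·27 3·9 9·3 27·1  f→[1+1+1+1]=4

4, 4, 4, 4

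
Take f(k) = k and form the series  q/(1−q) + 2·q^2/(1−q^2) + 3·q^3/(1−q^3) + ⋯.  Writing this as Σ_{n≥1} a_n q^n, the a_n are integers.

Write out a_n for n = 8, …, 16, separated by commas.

15, 13, 18, 12, 28, 14, 24, 24, 31

[q^8] f(1)=1,f(2)=2,f(4)=4,f(8)=8 ⇒ 15
[q^9] f(1)=1,f(3)=3,f(9)=9 ⇒ 13
[q^10] f(1)=1,f(2)=2,f(5)=5,f(10)=10 ⇒ 18
n=11: 11·1 1·11  f→[11+1]=12
n=12: 12·1 6·2 4·3 3·4 2·6 1·12  f→[12+6+4+3+2+1]=28
q^13  k|13↦f(k): 1:1 13:13  a_13=14
n=14: 1·14 2·7 7·2 14·1  f→[1+2+7+14]=24
q^15  k|15↦f(k): 1:1 3:3 5:5 15:15  a_15=24
n=16: 1·16 2·8 4·4 8·2 16·1  f→[1+2+4+8+16]=31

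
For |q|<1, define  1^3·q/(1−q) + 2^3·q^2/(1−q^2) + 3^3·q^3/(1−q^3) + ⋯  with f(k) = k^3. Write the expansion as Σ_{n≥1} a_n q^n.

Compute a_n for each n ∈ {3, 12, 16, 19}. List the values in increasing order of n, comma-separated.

q^3  k|3↦f(k): 3:27 1:1  a_3=28
n=12: 12·1 6·2 4·3 3·4 2·6 1·12  f→[1728+216+64+27+8+1]=2044
n=16: 1·16 2·8 4·4 8·2 16·1  f→[1+8+64+512+4096]=4681
n=19: 1·19 19·1  f→[1+6859]=6860

28, 2044, 4681, 6860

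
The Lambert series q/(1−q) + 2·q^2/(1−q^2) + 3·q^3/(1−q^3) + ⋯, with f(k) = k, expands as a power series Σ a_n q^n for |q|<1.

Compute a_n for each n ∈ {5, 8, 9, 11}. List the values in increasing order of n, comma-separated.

d|5:{1,5}  Σf=1+5=6
n=8: 1·8 2·4 4·2 8·1  f→[1+2+4+8]=15
q^9  k|9↦f(k): 1:1 3:3 9:9  a_9=13
n=11: 11·1 1·11  f→[11+1]=12

6, 15, 13, 12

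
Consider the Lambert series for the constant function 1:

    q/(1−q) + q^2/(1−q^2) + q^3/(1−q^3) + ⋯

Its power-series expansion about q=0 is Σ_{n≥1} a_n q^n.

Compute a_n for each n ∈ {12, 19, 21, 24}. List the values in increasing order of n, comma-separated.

q^12  k|12↦f(k): 12:1 6:1 4:1 3:1 2:1 1:1  a_12=6
q^19  k|19↦f(k): 19:1 1:1  a_19=2
[q^21] f(21)=1,f(7)=1,f(3)=1,f(1)=1 ⇒ 4
n=24: 1·24 2·12 3·8 4·6 6·4 8·3 12·2 24·1  f→[1+1+1+1+1+1+1+1]=8

6, 2, 4, 8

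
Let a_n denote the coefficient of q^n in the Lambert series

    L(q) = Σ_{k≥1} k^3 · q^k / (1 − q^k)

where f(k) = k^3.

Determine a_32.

[q^32] f(32)=32768,f(16)=4096,f(8)=512,f(4)=64,f(2)=8,f(1)=1 ⇒ 37449

a_32 = 37449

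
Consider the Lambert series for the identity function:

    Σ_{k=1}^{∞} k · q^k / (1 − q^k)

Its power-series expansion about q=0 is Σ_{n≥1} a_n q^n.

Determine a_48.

q^48  k|48↦f(k): 48:48 24:24 16:16 12:12 8:8 6:6 4:4 3:3 2:2 1:1  a_48=124

a_48 = 124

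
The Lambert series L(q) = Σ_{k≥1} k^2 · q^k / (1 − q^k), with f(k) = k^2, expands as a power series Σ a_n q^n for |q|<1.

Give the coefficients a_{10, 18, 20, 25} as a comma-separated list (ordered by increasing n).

130, 455, 546, 651

q^10  k|10↦f(k): 1:1 2:4 5:25 10:100  a_10=130
d|18:{18,9,6,3,2,1}  Σf=324+81+36+9+4+1=455
[q^20] f(20)=400,f(10)=100,f(5)=25,f(4)=16,f(2)=4,f(1)=1 ⇒ 546
n=25: 25·1 5·5 1·25  f→[625+25+1]=651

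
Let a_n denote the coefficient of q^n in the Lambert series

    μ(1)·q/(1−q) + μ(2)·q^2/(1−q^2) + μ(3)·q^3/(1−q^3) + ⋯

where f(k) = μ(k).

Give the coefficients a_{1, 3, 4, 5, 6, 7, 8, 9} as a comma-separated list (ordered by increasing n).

n=1: 1·1  μ→[1]=1
d|3:{1,3}  Σμ=1+(-1)=0
q^4  k|4↦μ(k): 1:1 2:-1 4:0  a_4=0
[q^5] μ(5)=-1,μ(1)=1 ⇒ 0
d|6:{6,3,2,1}  Σμ=1+(-1)+(-1)+1=0
[q^7] μ(7)=-1,μ(1)=1 ⇒ 0
[q^8] μ(8)=0,μ(4)=0,μ(2)=-1,μ(1)=1 ⇒ 0
n=9: 1·9 3·3 9·1  μ→[1+(-1)+0]=0

1, 0, 0, 0, 0, 0, 0, 0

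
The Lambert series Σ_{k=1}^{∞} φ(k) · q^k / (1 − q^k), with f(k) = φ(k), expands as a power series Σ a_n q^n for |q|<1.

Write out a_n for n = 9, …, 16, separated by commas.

[q^9] φ(1)=1,φ(3)=2,φ(9)=6 ⇒ 9
q^10  k|10↦φ(k): 10:4 5:4 2:1 1:1  a_10=10
d|11:{11,1}  Σφ=10+1=11
[q^12] φ(12)=4,φ(6)=2,φ(4)=2,φ(3)=2,φ(2)=1,φ(1)=1 ⇒ 12
q^13  k|13↦φ(k): 13:12 1:1  a_13=13
n=14: 14·1 7·2 2·7 1·14  φ→[6+6+1+1]=14
[q^15] φ(15)=8,φ(5)=4,φ(3)=2,φ(1)=1 ⇒ 15
d|16:{16,8,4,2,1}  Σφ=8+4+2+1+1=16

9, 10, 11, 12, 13, 14, 15, 16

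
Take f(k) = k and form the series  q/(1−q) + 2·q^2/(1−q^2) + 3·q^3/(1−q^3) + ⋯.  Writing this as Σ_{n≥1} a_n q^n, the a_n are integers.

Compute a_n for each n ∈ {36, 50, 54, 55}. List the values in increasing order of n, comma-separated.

[q^36] f(1)=1,f(2)=2,f(3)=3,f(4)=4,f(6)=6,f(9)=9,f(12)=12,f(18)=18,f(36)=36 ⇒ 91
n=50: 50·1 25·2 10·5 5·10 2·25 1·50  f→[50+25+10+5+2+1]=93
d|54:{54,27,18,9,6,3,2,1}  Σf=54+27+18+9+6+3+2+1=120
[q^55] f(55)=55,f(11)=11,f(5)=5,f(1)=1 ⇒ 72

91, 93, 120, 72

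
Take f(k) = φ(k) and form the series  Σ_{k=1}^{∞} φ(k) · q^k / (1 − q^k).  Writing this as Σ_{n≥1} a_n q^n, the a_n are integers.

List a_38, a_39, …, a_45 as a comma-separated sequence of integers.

[q^38] φ(38)=18,φ(19)=18,φ(2)=1,φ(1)=1 ⇒ 38
q^39  k|39↦φ(k): 39:24 13:12 3:2 1:1  a_39=39
[q^40] φ(1)=1,φ(2)=1,φ(4)=2,φ(5)=4,φ(8)=4,φ(10)=4,φ(20)=8,φ(40)=16 ⇒ 40
q^41  k|41↦φ(k): 41:40 1:1  a_41=41
[q^42] φ(42)=12,φ(21)=12,φ(14)=6,φ(7)=6,φ(6)=2,φ(3)=2,φ(2)=1,φ(1)=1 ⇒ 42
q^43  k|43↦φ(k): 1:1 43:42  a_43=43
[q^44] φ(44)=20,φ(22)=10,φ(11)=10,φ(4)=2,φ(2)=1,φ(1)=1 ⇒ 44
q^45  k|45↦φ(k): 45:24 15:8 9:6 5:4 3:2 1:1  a_45=45

38, 39, 40, 41, 42, 43, 44, 45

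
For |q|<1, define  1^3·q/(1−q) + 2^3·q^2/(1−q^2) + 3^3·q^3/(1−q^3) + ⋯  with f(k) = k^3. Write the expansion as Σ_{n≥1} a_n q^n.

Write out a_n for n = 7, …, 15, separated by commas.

[q^7] f(7)=343,f(1)=1 ⇒ 344
[q^8] f(1)=1,f(2)=8,f(4)=64,f(8)=512 ⇒ 585
[q^9] f(1)=1,f(3)=27,f(9)=729 ⇒ 757
q^10  k|10↦f(k): 10:1000 5:125 2:8 1:1  a_10=1134
n=11: 11·1 1·11  f→[1331+1]=1332
d|12:{12,6,4,3,2,1}  Σf=1728+216+64+27+8+1=2044
[q^13] f(13)=2197,f(1)=1 ⇒ 2198
q^14  k|14↦f(k): 1:1 2:8 7:343 14:2744  a_14=3096
d|15:{15,5,3,1}  Σf=3375+125+27+1=3528

344, 585, 757, 1134, 1332, 2044, 2198, 3096, 3528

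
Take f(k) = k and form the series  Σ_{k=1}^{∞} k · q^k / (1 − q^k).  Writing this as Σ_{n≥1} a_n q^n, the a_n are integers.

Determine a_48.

d|48:{48,24,16,12,8,6,4,3,2,1}  Σf=48+24+16+12+8+6+4+3+2+1=124

a_48 = 124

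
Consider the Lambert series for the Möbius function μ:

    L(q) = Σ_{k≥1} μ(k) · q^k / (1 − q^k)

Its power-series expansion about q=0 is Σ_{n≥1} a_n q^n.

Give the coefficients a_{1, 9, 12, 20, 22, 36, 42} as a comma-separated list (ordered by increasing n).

q^1  k|1↦μ(k): 1:1  a_1=1
q^9  k|9↦μ(k): 9:0 3:-1 1:1  a_9=0
n=12: 1·12 2·6 3·4 4·3 6·2 12·1  μ→[1+(-1)+(-1)+0+1+0]=0
d|20:{1,2,4,5,10,20}  Σμ=1+(-1)+0+(-1)+1+0=0
[q^22] μ(1)=1,μ(2)=-1,μ(11)=-1,μ(22)=1 ⇒ 0
n=36: 36·1 18·2 12·3 9·4 6·6 4·9 3·12 2·18 1·36  μ→[0+0+0+0+1+0+(-1)+(-1)+1]=0
[q^42] μ(42)=-1,μ(21)=1,μ(14)=1,μ(7)=-1,μ(6)=1,μ(3)=-1,μ(2)=-1,μ(1)=1 ⇒ 0

1, 0, 0, 0, 0, 0, 0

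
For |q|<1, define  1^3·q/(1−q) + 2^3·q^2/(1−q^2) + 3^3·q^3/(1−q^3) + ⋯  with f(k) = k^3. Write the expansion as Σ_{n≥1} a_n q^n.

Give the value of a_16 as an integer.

a_16 = 4681

[q^16] f(1)=1,f(2)=8,f(4)=64,f(8)=512,f(16)=4096 ⇒ 4681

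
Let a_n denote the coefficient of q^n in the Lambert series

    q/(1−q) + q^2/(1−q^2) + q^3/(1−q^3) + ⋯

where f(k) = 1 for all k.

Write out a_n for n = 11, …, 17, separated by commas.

q^11  k|11↦f(k): 11:1 1:1  a_11=2
n=12: 12·1 6·2 4·3 3·4 2·6 1·12  f→[1+1+1+1+1+1]=6
[q^13] f(1)=1,f(13)=1 ⇒ 2
[q^14] f(1)=1,f(2)=1,f(7)=1,f(14)=1 ⇒ 4
[q^15] f(1)=1,f(3)=1,f(5)=1,f(15)=1 ⇒ 4
d|16:{16,8,4,2,1}  Σf=1+1+1+1+1=5
d|17:{17,1}  Σf=1+1=2

2, 6, 2, 4, 4, 5, 2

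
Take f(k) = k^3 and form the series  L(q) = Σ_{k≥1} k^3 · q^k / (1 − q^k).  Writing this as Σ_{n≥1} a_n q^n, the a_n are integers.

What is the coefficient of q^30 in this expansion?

n=30: 1·30 2·15 3·10 5·6 6·5 10·3 15·2 30·1  f→[1+8+27+125+216+1000+3375+27000]=31752

a_30 = 31752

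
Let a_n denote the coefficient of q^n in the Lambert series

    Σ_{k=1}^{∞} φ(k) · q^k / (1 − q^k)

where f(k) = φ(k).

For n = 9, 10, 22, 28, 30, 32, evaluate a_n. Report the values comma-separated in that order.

q^9  k|9↦φ(k): 9:6 3:2 1:1  a_9=9
d|10:{10,5,2,1}  Σφ=4+4+1+1=10
[q^22] φ(22)=10,φ(11)=10,φ(2)=1,φ(1)=1 ⇒ 22
d|28:{1,2,4,7,14,28}  Σφ=1+1+2+6+6+12=28
q^30  k|30↦φ(k): 30:8 15:8 10:4 6:2 5:4 3:2 2:1 1:1  a_30=30
[q^32] φ(32)=16,φ(16)=8,φ(8)=4,φ(4)=2,φ(2)=1,φ(1)=1 ⇒ 32

9, 10, 22, 28, 30, 32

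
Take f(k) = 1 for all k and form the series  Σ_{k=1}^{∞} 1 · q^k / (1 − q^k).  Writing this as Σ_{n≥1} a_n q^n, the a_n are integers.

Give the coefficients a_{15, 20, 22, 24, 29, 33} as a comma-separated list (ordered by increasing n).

4, 6, 4, 8, 2, 4

d|15:{15,5,3,1}  Σf=1+1+1+1=4
n=20: 20·1 10·2 5·4 4·5 2·10 1·20  f→[1+1+1+1+1+1]=6
[q^22] f(22)=1,f(11)=1,f(2)=1,f(1)=1 ⇒ 4
q^24  k|24↦f(k): 24:1 12:1 8:1 6:1 4:1 3:1 2:1 1:1  a_24=8
[q^29] f(1)=1,f(29)=1 ⇒ 2
n=33: 1·33 3·11 11·3 33·1  f→[1+1+1+1]=4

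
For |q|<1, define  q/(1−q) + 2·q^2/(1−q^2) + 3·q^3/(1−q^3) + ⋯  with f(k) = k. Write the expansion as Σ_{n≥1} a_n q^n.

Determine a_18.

[q^18] f(18)=18,f(9)=9,f(6)=6,f(3)=3,f(2)=2,f(1)=1 ⇒ 39

a_18 = 39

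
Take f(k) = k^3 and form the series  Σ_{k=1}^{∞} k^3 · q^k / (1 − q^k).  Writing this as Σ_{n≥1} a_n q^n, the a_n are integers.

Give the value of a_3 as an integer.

a_3 = 28

q^3  k|3↦f(k): 1:1 3:27  a_3=28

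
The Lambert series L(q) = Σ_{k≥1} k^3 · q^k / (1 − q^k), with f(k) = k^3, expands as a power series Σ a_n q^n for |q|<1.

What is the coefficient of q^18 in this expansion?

d|18:{18,9,6,3,2,1}  Σf=5832+729+216+27+8+1=6813

a_18 = 6813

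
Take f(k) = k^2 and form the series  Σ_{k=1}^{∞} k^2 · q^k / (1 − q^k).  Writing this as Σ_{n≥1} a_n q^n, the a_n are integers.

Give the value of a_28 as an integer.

d|28:{28,14,7,4,2,1}  Σf=784+196+49+16+4+1=1050

a_28 = 1050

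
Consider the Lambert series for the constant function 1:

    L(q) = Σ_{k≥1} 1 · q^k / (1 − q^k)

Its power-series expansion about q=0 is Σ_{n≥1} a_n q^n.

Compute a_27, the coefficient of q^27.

[q^27] f(1)=1,f(3)=1,f(9)=1,f(27)=1 ⇒ 4

a_27 = 4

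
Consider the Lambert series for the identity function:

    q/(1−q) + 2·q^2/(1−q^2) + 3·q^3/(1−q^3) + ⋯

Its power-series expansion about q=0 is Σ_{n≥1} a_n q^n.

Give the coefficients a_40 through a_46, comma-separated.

90, 42, 96, 44, 84, 78, 72

n=40: 40·1 20·2 10·4 8·5 5·8 4·10 2·20 1·40  f→[40+20+10+8+5+4+2+1]=90
q^41  k|41↦f(k): 1:1 41:41  a_41=42
[q^42] f(42)=42,f(21)=21,f(14)=14,f(7)=7,f(6)=6,f(3)=3,f(2)=2,f(1)=1 ⇒ 96
n=43: 1·43 43·1  f→[1+43]=44
q^44  k|44↦f(k): 1:1 2:2 4:4 11:11 22:22 44:44  a_44=84
[q^45] f(45)=45,f(15)=15,f(9)=9,f(5)=5,f(3)=3,f(1)=1 ⇒ 78
n=46: 46·1 23·2 2·23 1·46  f→[46+23+2+1]=72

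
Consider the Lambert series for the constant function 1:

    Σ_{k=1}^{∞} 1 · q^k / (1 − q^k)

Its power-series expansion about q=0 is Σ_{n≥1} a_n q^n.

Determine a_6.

n=6: 1·6 2·3 3·2 6·1  f→[1+1+1+1]=4

a_6 = 4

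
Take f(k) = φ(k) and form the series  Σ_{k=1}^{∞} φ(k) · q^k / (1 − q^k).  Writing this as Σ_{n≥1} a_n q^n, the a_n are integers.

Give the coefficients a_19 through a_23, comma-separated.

d|19:{19,1}  Σφ=18+1=19
n=20: 20·1 10·2 5·4 4·5 2·10 1·20  φ→[8+4+4+2+1+1]=20
d|21:{1,3,7,21}  Σφ=1+2+6+12=21
n=22: 1·22 2·11 11·2 22·1  φ→[1+1+10+10]=22
d|23:{23,1}  Σφ=22+1=23

19, 20, 21, 22, 23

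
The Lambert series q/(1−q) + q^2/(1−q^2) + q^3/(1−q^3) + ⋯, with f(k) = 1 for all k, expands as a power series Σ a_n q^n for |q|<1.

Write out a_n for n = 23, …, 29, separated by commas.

[q^23] f(1)=1,f(23)=1 ⇒ 2
q^24  k|24↦f(k): 24:1 12:1 8:1 6:1 4:1 3:1 2:1 1:1  a_24=8
n=25: 25·1 5·5 1·25  f→[1+1+1]=3
q^26  k|26↦f(k): 26:1 13:1 2:1 1:1  a_26=4
n=27: 1·27 3·9 9·3 27·1  f→[1+1+1+1]=4
q^28  k|28↦f(k): 28:1 14:1 7:1 4:1 2:1 1:1  a_28=6
[q^29] f(29)=1,f(1)=1 ⇒ 2

2, 8, 3, 4, 4, 6, 2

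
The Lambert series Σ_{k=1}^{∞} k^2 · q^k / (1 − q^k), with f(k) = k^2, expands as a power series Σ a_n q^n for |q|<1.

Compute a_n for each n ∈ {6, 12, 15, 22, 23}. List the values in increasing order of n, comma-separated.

[q^6] f(1)=1,f(2)=4,f(3)=9,f(6)=36 ⇒ 50
n=12: 1·12 2·6 3·4 4·3 6·2 12·1  f→[1+4+9+16+36+144]=210
n=15: 15·1 5·3 3·5 1·15  f→[225+25+9+1]=260
[q^22] f(1)=1,f(2)=4,f(11)=121,f(22)=484 ⇒ 610
q^23  k|23↦f(k): 23:529 1:1  a_23=530

50, 210, 260, 610, 530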